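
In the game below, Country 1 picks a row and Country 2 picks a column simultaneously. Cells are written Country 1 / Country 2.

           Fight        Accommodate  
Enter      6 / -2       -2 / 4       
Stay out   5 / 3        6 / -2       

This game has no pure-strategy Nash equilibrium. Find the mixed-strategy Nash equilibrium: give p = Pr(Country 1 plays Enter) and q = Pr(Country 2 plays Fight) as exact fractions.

Each player's mixing probability is pinned down by making the *other* player indifferent.
Country 2 indifferent between Fight and Accommodate: p·(-2) + (1−p)·3 = p·4 + (1−p)·(-2) ⟹ 3 + (-5)p = (-2) + 6p ⟹ p = 5/11.
Country 1 indifferent between Enter and Stay out: q·6 + (1−q)·(-2) = q·5 + (1−q)·6 ⟹ (-2) + 8q = 6 + (-1)q ⟹ q = 8/9.

p = 5/11, q = 8/9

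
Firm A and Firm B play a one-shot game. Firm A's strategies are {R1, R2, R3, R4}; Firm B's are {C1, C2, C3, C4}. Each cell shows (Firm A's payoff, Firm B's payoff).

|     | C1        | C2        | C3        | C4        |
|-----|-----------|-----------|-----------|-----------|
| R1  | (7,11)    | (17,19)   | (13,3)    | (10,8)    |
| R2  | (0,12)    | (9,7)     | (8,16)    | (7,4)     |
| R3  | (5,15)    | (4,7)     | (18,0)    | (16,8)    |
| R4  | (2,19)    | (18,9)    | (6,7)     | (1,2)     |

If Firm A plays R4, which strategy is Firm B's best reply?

C1

With Firm A fixed at R4, Firm B's payoffs are: C1 → 19, C2 → 9, C3 → 7, C4 → 2.
The maximum is 19, achieved by C1.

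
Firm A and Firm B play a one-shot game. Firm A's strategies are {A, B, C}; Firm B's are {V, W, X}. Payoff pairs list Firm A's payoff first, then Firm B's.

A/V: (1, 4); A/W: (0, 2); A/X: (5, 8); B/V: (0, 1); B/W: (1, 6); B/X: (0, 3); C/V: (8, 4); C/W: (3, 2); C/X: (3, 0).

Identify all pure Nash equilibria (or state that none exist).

(A, X) and (C, V)

A profile is a Nash equilibrium when each player is best-responding to the other.
Firm A's best responses — vs V: C (payoff 8); vs W: C (payoff 3); vs X: A (payoff 5).
Firm B's best responses — vs A: X (payoff 8); vs B: W (payoff 6); vs C: V (payoff 4).
Mutual best responses occur at (A, X) and (C, V); at each, neither player gains by switching.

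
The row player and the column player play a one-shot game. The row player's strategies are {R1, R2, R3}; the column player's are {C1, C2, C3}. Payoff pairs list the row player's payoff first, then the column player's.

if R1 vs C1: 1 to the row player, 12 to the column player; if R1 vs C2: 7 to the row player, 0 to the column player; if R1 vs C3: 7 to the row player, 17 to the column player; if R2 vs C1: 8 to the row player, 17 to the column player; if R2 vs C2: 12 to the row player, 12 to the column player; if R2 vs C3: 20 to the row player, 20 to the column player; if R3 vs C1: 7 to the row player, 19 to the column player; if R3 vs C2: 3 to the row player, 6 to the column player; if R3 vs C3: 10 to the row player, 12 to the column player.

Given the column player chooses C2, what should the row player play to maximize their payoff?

With the column player fixed at C2, the row player's payoffs are: R1 → 7, R2 → 12, R3 → 3.
The maximum is 12, achieved by R2.

R2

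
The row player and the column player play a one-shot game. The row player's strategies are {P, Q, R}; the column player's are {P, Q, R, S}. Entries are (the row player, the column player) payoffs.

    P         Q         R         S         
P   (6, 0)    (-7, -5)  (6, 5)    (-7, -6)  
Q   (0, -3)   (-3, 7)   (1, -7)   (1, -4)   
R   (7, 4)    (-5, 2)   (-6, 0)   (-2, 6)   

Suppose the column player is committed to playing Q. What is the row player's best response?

With the column player fixed at Q, the row player's payoffs are: P → -7, Q → -3, R → -5.
The maximum is -3, achieved by Q.

Q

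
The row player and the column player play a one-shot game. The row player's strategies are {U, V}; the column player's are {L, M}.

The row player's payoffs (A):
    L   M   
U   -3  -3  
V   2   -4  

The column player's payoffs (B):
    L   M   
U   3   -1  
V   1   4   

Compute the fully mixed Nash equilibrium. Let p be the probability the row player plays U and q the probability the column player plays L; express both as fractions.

Each player's mixing probability is pinned down by making the *other* player indifferent.
The column player indifferent between L and M: p·3 + (1−p)·1 = p·(-1) + (1−p)·4 ⟹ 1 + 2p = 4 + (-5)p ⟹ p = 3/7.
The row player indifferent between U and V: q·(-3) + (1−q)·(-3) = q·2 + (1−q)·(-4) ⟹ (-3) + 0q = (-4) + 6q ⟹ q = 1/6.

p = 3/7, q = 1/6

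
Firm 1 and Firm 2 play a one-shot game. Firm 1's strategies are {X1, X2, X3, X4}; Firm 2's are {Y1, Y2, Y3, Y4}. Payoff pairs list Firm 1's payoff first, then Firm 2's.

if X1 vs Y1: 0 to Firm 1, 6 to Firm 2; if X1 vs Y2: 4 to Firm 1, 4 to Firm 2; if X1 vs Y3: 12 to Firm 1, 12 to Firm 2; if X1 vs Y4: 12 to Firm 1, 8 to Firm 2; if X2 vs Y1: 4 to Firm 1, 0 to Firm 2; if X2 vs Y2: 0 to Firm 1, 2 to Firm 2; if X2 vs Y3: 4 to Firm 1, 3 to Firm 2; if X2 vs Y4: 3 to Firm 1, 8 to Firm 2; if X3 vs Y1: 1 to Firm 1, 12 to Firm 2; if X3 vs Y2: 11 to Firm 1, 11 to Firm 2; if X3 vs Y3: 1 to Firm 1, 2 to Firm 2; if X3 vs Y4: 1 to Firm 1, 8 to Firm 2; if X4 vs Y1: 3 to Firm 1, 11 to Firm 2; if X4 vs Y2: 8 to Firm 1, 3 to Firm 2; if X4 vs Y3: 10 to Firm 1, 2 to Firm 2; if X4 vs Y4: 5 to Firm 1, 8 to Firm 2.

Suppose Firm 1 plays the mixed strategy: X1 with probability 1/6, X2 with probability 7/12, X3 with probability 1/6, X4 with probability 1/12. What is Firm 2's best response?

Y4

Firm 2's best reply maximizes expected payoff against the mix.
Y1: (1/6)·6 + (7/12)·0 + (1/6)·12 + (1/12)·11 = 47/12
Y2: (1/6)·4 + (7/12)·2 + (1/6)·11 + (1/12)·3 = 47/12
Y3: (1/6)·12 + (7/12)·3 + (1/6)·2 + (1/12)·2 = 17/4
Y4: (1/6)·8 + (7/12)·8 + (1/6)·8 + (1/12)·8 = 8
Highest expected payoff is 8, from Y4.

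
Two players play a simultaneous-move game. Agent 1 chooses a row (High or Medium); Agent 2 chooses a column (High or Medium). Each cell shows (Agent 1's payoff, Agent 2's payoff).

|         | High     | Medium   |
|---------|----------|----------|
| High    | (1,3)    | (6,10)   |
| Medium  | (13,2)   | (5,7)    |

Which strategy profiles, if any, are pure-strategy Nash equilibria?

Find each player's best response to every opponent strategy; NE are the intersections.
Agent 1's best responses — vs High: Medium (payoff 13); vs Medium: High (payoff 6).
Agent 2's best responses — vs High: Medium (payoff 10); vs Medium: Medium (payoff 7).
The only mutual best response is (High, Medium); neither player gains by switching there.

(High, Medium)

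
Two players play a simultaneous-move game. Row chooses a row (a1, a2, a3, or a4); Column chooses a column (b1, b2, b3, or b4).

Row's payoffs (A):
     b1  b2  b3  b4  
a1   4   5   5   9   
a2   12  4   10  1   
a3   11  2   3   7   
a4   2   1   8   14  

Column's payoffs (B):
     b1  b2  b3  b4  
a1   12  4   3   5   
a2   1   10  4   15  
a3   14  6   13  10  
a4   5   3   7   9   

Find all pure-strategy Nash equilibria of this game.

(a4, b4)

Check mutual best responses: a cell is a NE iff neither player can gain by unilaterally deviating.
Row's best responses — vs b1: a2 (payoff 12); vs b2: a1 (payoff 5); vs b3: a2 (payoff 10); vs b4: a4 (payoff 14).
Column's best responses — vs a1: b1 (payoff 12); vs a2: b4 (payoff 15); vs a3: b1 (payoff 14); vs a4: b4 (payoff 9).
The only mutual best response is (a4, b4); neither player gains by switching there.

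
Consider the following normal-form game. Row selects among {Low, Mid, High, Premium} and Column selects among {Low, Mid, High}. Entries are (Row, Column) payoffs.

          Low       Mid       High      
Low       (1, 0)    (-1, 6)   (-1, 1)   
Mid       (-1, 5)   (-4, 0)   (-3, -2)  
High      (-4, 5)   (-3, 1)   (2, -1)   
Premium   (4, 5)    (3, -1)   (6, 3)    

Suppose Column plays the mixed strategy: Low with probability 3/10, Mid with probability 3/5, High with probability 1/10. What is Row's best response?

Row's best reply maximizes expected payoff against the mix.
Low: (3/10)·1 + (3/5)·(-1) + (1/10)·(-1) = -2/5
Mid: (3/10)·(-1) + (3/5)·(-4) + (1/10)·(-3) = -3
High: (3/10)·(-4) + (3/5)·(-3) + (1/10)·2 = -14/5
Premium: (3/10)·4 + (3/5)·3 + (1/10)·6 = 18/5
Highest expected payoff is 18/5, from Premium.

Premium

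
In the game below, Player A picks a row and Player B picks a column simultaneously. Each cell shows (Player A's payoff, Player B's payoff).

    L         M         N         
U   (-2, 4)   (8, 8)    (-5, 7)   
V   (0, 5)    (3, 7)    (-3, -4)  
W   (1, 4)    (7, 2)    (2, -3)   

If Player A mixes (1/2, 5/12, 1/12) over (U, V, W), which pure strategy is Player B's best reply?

Compute Player B's expected payoff from each pure strategy against the given mix.
L: (1/2)·4 + (5/12)·5 + (1/12)·4 = 53/12
M: (1/2)·8 + (5/12)·7 + (1/12)·2 = 85/12
N: (1/2)·7 + (5/12)·(-4) + (1/12)·(-3) = 19/12
Highest expected payoff is 85/12, from M.

M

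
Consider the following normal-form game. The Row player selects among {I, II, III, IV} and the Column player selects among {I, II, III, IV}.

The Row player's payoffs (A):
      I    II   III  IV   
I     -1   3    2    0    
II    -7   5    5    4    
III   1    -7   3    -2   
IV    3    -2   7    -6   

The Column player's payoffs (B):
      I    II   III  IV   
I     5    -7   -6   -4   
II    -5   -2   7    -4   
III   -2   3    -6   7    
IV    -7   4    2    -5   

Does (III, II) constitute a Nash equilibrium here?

No

Holding the Column player at II: the Row player gets -7 from III but could get 5 by switching to II. The Row player has a profitable deviation.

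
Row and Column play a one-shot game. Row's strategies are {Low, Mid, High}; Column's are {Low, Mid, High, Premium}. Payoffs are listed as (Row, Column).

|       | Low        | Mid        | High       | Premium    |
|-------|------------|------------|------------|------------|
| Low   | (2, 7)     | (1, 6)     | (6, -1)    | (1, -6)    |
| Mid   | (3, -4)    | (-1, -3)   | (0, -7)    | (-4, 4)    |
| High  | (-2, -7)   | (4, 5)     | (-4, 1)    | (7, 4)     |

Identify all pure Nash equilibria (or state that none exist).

(High, Mid)

Find each player's best response to every opponent strategy; NE are the intersections.
Row's best responses — vs Low: Mid (payoff 3); vs Mid: High (payoff 4); vs High: Low (payoff 6); vs Premium: High (payoff 7).
Column's best responses — vs Low: Low (payoff 7); vs Mid: Premium (payoff 4); vs High: Mid (payoff 5).
The only mutual best response is (High, Mid); neither player gains by switching there.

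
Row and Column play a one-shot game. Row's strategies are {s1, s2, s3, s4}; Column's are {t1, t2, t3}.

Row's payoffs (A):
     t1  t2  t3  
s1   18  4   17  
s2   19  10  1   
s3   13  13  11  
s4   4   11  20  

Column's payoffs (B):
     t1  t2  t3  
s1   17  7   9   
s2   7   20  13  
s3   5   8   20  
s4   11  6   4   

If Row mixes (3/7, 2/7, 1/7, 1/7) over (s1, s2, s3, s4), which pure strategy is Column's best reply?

Compute Column's expected payoff from each pure strategy against the given mix.
t1: (3/7)·17 + (2/7)·7 + (1/7)·5 + (1/7)·11 = 81/7
t2: (3/7)·7 + (2/7)·20 + (1/7)·8 + (1/7)·6 = 75/7
t3: (3/7)·9 + (2/7)·13 + (1/7)·20 + (1/7)·4 = 11
Highest expected payoff is 81/7, from t1.

t1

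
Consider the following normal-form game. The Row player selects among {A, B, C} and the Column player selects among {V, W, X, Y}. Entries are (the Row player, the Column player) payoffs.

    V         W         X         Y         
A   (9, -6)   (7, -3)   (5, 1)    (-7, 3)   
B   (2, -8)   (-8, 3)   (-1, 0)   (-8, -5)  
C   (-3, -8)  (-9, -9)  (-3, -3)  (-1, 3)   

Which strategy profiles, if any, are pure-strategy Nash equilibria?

Find each player's best response to every opponent strategy; NE are the intersections.
The Row player's best responses — vs V: A (payoff 9); vs W: A (payoff 7); vs X: A (payoff 5); vs Y: C (payoff -1).
The Column player's best responses — vs A: Y (payoff 3); vs B: W (payoff 3); vs C: Y (payoff 3).
The only mutual best response is (C, Y); neither player gains by switching there.

(C, Y)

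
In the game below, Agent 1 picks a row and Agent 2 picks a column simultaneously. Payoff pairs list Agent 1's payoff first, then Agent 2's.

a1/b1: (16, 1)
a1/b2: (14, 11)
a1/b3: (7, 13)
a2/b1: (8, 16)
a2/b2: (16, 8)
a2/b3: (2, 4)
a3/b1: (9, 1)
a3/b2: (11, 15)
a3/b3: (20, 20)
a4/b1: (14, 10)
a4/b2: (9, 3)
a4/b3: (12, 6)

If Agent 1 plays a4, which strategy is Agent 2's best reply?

b1

With Agent 1 fixed at a4, Agent 2's payoffs are: b1 → 10, b2 → 3, b3 → 6.
The maximum is 10, achieved by b1.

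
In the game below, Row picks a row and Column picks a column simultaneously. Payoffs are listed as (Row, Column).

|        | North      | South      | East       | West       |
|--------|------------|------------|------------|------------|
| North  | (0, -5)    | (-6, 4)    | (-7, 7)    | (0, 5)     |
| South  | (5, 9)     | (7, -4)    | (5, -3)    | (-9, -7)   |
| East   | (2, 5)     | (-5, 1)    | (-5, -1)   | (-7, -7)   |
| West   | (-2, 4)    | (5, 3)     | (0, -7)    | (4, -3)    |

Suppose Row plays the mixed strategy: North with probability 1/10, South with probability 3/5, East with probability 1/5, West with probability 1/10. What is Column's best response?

Compute Column's expected payoff from each pure strategy against the given mix.
North: (1/10)·(-5) + (3/5)·9 + (1/5)·5 + (1/10)·4 = 63/10
South: (1/10)·4 + (3/5)·(-4) + (1/5)·1 + (1/10)·3 = -3/2
East: (1/10)·7 + (3/5)·(-3) + (1/5)·(-1) + (1/10)·(-7) = -2
West: (1/10)·5 + (3/5)·(-7) + (1/5)·(-7) + (1/10)·(-3) = -27/5
Highest expected payoff is 63/10, from North.

North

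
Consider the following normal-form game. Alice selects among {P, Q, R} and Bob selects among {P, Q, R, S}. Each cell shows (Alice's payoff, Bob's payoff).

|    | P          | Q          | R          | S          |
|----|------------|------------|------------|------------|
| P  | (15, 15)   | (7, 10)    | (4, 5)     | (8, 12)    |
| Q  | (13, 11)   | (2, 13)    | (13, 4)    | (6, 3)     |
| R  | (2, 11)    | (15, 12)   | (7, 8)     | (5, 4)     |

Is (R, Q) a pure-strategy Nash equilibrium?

Yes

Holding Bob at Q: Alice gets 15 from R, versus 7 from P, 2 from Q. No profitable deviation for Alice.
Holding Alice at R: Bob gets 12 from Q, versus 11 from P, 8 from R, 4 from S. No profitable deviation for Bob either.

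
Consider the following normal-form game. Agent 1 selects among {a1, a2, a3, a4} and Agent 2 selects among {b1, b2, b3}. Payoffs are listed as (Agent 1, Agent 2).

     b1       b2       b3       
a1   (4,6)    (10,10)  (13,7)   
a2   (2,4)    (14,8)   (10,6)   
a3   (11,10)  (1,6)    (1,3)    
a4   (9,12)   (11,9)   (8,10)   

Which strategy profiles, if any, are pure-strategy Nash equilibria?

(a2, b2) and (a3, b1)

A profile is a Nash equilibrium when each player is best-responding to the other.
Agent 1's best responses — vs b1: a3 (payoff 11); vs b2: a2 (payoff 14); vs b3: a1 (payoff 13).
Agent 2's best responses — vs a1: b2 (payoff 10); vs a2: b2 (payoff 8); vs a3: b1 (payoff 10); vs a4: b1 (payoff 12).
Mutual best responses occur at (a2, b2) and (a3, b1); at each, neither player gains by switching.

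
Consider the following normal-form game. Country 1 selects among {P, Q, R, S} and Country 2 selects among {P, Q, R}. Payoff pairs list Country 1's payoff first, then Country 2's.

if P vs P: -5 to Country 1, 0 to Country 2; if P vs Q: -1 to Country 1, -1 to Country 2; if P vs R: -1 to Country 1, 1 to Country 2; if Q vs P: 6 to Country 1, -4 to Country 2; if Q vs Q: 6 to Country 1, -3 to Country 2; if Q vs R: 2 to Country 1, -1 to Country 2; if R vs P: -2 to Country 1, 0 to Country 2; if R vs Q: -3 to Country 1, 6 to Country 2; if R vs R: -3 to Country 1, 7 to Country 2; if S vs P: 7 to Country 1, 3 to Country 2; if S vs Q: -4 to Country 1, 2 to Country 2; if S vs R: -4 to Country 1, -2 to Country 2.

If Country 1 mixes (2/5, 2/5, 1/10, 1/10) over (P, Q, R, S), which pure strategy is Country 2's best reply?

Country 2's best reply maximizes expected payoff against the mix.
P: (2/5)·0 + (2/5)·(-4) + (1/10)·0 + (1/10)·3 = -13/10
Q: (2/5)·(-1) + (2/5)·(-3) + (1/10)·6 + (1/10)·2 = -4/5
R: (2/5)·1 + (2/5)·(-1) + (1/10)·7 + (1/10)·(-2) = 1/2
Highest expected payoff is 1/2, from R.

R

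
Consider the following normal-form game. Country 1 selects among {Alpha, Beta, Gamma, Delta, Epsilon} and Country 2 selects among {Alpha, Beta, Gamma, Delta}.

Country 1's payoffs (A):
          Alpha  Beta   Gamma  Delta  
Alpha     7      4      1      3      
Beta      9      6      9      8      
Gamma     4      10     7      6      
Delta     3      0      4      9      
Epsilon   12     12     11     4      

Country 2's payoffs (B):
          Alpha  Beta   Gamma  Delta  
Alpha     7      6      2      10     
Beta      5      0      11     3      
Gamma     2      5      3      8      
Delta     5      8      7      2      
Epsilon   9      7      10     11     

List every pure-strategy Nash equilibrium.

None

Find each player's best response to every opponent strategy; NE are the intersections.
Country 1's best responses — vs Alpha: Epsilon (payoff 12); vs Beta: Epsilon (payoff 12); vs Gamma: Epsilon (payoff 11); vs Delta: Delta (payoff 9).
Country 2's best responses — vs Alpha: Delta (payoff 10); vs Beta: Gamma (payoff 11); vs Gamma: Delta (payoff 8); vs Delta: Beta (payoff 8); vs Epsilon: Delta (payoff 11).
No cell has both players best-responding. For instance, Country 1's best reply to Beta is Epsilon, but against Epsilon Country 2 prefers Delta over Beta.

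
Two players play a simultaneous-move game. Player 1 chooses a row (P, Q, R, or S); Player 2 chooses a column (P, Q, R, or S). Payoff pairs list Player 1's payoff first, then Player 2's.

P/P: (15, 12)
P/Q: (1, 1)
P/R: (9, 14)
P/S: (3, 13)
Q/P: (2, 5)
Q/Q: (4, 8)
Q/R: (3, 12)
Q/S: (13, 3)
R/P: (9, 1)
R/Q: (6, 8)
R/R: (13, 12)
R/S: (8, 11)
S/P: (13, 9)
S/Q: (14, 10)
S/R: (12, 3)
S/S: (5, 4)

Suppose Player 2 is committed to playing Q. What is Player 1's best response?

S

With Player 2 fixed at Q, Player 1's payoffs are: P → 1, Q → 4, R → 6, S → 14.
The maximum is 14, achieved by S.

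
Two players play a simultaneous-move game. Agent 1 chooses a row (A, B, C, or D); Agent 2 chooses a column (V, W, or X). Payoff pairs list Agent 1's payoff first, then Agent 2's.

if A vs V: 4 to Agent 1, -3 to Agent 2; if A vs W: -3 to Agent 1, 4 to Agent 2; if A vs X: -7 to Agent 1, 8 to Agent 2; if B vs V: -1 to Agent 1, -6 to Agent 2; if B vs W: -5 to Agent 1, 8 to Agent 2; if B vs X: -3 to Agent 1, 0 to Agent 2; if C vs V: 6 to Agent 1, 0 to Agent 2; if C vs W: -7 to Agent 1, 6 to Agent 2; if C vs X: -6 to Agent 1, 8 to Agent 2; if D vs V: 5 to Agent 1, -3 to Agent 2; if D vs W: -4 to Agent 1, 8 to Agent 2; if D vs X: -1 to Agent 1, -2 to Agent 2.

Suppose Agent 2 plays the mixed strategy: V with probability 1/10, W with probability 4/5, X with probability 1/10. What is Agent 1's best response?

A

Agent 1's best reply maximizes expected payoff against the mix.
A: (1/10)·4 + (4/5)·(-3) + (1/10)·(-7) = -27/10
B: (1/10)·(-1) + (4/5)·(-5) + (1/10)·(-3) = -22/5
C: (1/10)·6 + (4/5)·(-7) + (1/10)·(-6) = -28/5
D: (1/10)·5 + (4/5)·(-4) + (1/10)·(-1) = -14/5
Highest expected payoff is -27/10, from A.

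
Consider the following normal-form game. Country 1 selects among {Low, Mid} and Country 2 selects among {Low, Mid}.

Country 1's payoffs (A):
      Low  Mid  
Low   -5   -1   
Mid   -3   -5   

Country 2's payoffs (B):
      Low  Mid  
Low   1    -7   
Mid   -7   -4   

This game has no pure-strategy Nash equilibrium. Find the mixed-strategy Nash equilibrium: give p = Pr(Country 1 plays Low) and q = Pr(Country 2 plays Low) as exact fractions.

p = 3/11, q = 2/3

In a mixed NE each player is indifferent between their pure strategies, so the opponent's mix sets the indifference.
Country 2 indifferent between Low and Mid: p·1 + (1−p)·(-7) = p·(-7) + (1−p)·(-4) ⟹ (-7) + 8p = (-4) + (-3)p ⟹ p = 3/11.
Country 1 indifferent between Low and Mid: q·(-5) + (1−q)·(-1) = q·(-3) + (1−q)·(-5) ⟹ (-1) + (-4)q = (-5) + 2q ⟹ q = 2/3.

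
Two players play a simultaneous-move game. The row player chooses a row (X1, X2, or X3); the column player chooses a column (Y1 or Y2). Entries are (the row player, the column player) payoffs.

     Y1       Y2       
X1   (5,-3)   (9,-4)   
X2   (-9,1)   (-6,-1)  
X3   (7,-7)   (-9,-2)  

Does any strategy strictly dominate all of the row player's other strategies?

None

A strategy is strictly dominant if it gives the row player a strictly higher payoff than every other strategy, against every choice by the opponent.
X1 is not dominant: against Y1, X3 gives 7 > 5.
X2 is not dominant: against Y1, X1 gives 5 > -9.
X3 is not dominant: against Y2, X1 gives 9 > -9.
No single strategy is best against every opponent action.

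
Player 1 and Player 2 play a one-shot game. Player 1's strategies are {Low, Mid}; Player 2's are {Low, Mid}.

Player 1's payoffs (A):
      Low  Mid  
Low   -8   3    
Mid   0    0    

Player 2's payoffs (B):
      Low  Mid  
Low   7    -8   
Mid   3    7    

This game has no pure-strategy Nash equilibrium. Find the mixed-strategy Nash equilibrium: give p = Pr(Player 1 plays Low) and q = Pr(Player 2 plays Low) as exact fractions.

Each player's mixing probability is pinned down by making the *other* player indifferent.
Player 2 indifferent between Low and Mid: p·7 + (1−p)·3 = p·(-8) + (1−p)·7 ⟹ 3 + 4p = 7 + (-15)p ⟹ p = 4/19.
Player 1 indifferent between Low and Mid: q·(-8) + (1−q)·3 = q·0 + (1−q)·0 ⟹ 3 + (-11)q = 0 + 0q ⟹ q = 3/11.

p = 4/19, q = 3/11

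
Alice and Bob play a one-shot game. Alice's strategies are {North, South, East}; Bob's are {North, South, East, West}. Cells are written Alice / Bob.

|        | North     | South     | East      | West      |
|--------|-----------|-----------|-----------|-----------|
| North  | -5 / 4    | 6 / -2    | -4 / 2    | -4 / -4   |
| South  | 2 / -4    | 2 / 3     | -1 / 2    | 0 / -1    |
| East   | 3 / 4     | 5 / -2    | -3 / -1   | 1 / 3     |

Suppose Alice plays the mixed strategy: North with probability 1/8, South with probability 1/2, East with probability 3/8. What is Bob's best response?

East

Compute Bob's expected payoff from each pure strategy against the given mix.
North: (1/8)·4 + (1/2)·(-4) + (3/8)·4 = 0
South: (1/8)·(-2) + (1/2)·3 + (3/8)·(-2) = 1/2
East: (1/8)·2 + (1/2)·2 + (3/8)·(-1) = 7/8
West: (1/8)·(-4) + (1/2)·(-1) + (3/8)·3 = 1/8
Highest expected payoff is 7/8, from East.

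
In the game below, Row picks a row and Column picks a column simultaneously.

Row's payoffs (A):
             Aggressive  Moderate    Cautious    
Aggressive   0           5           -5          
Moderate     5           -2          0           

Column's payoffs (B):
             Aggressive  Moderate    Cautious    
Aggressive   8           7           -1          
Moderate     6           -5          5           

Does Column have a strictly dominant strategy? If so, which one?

Aggressive

Check whether one of Column's strategies beats all alternatives regardless of what the opponent does.
Aggressive strictly dominates: vs Aggressive: 8 > each of {7, -1}; vs Moderate: 6 > each of {-5, 5}.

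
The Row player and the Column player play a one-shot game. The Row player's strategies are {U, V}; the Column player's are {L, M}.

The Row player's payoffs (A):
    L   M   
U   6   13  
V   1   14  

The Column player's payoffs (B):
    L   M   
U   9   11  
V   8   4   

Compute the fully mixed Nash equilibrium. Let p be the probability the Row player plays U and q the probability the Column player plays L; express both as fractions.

p = 2/3, q = 1/6

In a mixed NE each player is indifferent between their pure strategies, so the opponent's mix sets the indifference.
The Column player indifferent between L and M: p·9 + (1−p)·8 = p·11 + (1−p)·4 ⟹ 8 + 1p = 4 + 7p ⟹ p = 2/3.
The Row player indifferent between U and V: q·6 + (1−q)·13 = q·1 + (1−q)·14 ⟹ 13 + (-7)q = 14 + (-13)q ⟹ q = 1/6.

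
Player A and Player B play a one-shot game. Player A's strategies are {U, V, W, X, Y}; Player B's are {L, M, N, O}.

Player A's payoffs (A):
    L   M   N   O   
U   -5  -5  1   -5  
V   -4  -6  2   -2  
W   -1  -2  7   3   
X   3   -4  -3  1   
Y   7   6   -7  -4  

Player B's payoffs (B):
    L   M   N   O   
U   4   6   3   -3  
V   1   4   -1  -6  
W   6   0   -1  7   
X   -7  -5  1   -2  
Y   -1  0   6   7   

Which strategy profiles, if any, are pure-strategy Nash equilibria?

(W, O)

Check mutual best responses: a cell is a NE iff neither player can gain by unilaterally deviating.
Player A's best responses — vs L: Y (payoff 7); vs M: Y (payoff 6); vs N: W (payoff 7); vs O: W (payoff 3).
Player B's best responses — vs U: M (payoff 6); vs V: M (payoff 4); vs W: O (payoff 7); vs X: N (payoff 1); vs Y: O (payoff 7).
The only mutual best response is (W, O); neither player gains by switching there.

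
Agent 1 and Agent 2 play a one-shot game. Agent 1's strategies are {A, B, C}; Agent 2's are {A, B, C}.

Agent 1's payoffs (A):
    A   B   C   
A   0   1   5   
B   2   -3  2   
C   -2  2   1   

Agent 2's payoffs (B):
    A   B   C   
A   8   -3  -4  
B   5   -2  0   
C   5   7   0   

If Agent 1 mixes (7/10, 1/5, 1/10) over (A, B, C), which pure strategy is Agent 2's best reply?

A

Agent 2's best reply maximizes expected payoff against the mix.
A: (7/10)·8 + (1/5)·5 + (1/10)·5 = 71/10
B: (7/10)·(-3) + (1/5)·(-2) + (1/10)·7 = -9/5
C: (7/10)·(-4) + (1/5)·0 + (1/10)·0 = -14/5
Highest expected payoff is 71/10, from A.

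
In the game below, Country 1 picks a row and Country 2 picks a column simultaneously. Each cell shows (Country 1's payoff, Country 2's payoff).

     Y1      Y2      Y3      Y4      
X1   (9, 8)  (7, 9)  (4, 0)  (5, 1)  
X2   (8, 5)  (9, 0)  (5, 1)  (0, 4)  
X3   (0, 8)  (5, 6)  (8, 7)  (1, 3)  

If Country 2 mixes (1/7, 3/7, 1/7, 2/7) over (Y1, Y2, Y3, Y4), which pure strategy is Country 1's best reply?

X1

Country 1's best reply maximizes expected payoff against the mix.
X1: (1/7)·9 + (3/7)·7 + (1/7)·4 + (2/7)·5 = 44/7
X2: (1/7)·8 + (3/7)·9 + (1/7)·5 + (2/7)·0 = 40/7
X3: (1/7)·0 + (3/7)·5 + (1/7)·8 + (2/7)·1 = 25/7
Highest expected payoff is 44/7, from X1.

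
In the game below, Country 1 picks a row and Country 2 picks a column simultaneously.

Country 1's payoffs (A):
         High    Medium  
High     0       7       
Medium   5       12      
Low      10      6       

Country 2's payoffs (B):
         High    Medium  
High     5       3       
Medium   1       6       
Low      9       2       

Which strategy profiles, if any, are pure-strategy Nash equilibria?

(Medium, Medium) and (Low, High)

A profile is a Nash equilibrium when each player is best-responding to the other.
Country 1's best responses — vs High: Low (payoff 10); vs Medium: Medium (payoff 12).
Country 2's best responses — vs High: High (payoff 5); vs Medium: Medium (payoff 6); vs Low: High (payoff 9).
Mutual best responses occur at (Medium, Medium) and (Low, High); at each, neither player gains by switching.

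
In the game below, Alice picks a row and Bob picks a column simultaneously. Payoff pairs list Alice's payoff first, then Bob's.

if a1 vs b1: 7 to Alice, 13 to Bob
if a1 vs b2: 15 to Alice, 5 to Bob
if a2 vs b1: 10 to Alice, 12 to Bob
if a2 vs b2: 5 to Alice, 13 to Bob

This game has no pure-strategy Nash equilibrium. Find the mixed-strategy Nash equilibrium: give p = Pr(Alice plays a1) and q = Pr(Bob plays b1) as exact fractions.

In a mixed NE each player is indifferent between their pure strategies, so the opponent's mix sets the indifference.
Bob indifferent between b1 and b2: p·13 + (1−p)·12 = p·5 + (1−p)·13 ⟹ 12 + 1p = 13 + (-8)p ⟹ p = 1/9.
Alice indifferent between a1 and a2: q·7 + (1−q)·15 = q·10 + (1−q)·5 ⟹ 15 + (-8)q = 5 + 5q ⟹ q = 10/13.

p = 1/9, q = 10/13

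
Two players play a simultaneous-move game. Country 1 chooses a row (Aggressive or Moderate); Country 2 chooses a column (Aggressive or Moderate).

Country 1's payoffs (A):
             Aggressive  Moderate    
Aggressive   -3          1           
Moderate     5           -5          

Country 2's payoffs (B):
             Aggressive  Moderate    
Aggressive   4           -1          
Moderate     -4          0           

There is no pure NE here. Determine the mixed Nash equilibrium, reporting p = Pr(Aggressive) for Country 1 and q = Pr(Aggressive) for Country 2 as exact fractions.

p = 4/9, q = 3/7

In a mixed NE each player is indifferent between their pure strategies, so the opponent's mix sets the indifference.
Country 2 indifferent between Aggressive and Moderate: p·4 + (1−p)·(-4) = p·(-1) + (1−p)·0 ⟹ (-4) + 8p = 0 + (-1)p ⟹ p = 4/9.
Country 1 indifferent between Aggressive and Moderate: q·(-3) + (1−q)·1 = q·5 + (1−q)·(-5) ⟹ 1 + (-4)q = (-5) + 10q ⟹ q = 3/7.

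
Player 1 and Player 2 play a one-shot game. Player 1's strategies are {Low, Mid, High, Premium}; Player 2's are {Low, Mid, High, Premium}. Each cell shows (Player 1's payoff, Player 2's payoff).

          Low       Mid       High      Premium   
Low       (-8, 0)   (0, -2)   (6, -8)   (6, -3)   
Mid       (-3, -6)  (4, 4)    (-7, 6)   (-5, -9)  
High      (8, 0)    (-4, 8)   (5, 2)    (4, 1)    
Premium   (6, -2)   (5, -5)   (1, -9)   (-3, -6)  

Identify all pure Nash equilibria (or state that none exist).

None

A profile is a Nash equilibrium when each player is best-responding to the other.
Player 1's best responses — vs Low: High (payoff 8); vs Mid: Premium (payoff 5); vs High: Low (payoff 6); vs Premium: Low (payoff 6).
Player 2's best responses — vs Low: Low (payoff 0); vs Mid: High (payoff 6); vs High: Mid (payoff 8); vs Premium: Low (payoff -2).
No cell has both players best-responding. For instance, Player 1's best reply to Mid is Premium, but against Premium Player 2 prefers Low over Mid.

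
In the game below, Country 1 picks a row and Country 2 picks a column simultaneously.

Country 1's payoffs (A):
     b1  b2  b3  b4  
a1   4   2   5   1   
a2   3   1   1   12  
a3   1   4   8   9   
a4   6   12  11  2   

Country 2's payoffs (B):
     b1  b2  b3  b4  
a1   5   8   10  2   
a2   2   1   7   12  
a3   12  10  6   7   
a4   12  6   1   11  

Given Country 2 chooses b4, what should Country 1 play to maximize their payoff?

With Country 2 fixed at b4, Country 1's payoffs are: a1 → 1, a2 → 12, a3 → 9, a4 → 2.
The maximum is 12, achieved by a2.

a2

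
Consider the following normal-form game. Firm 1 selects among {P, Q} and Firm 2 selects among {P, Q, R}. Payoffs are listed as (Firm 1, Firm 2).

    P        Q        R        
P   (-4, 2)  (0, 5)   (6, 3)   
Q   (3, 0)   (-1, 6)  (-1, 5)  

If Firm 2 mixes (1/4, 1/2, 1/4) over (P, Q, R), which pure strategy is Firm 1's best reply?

P

Firm 1's best reply maximizes expected payoff against the mix.
P: (1/4)·(-4) + (1/2)·0 + (1/4)·6 = 1/2
Q: (1/4)·3 + (1/2)·(-1) + (1/4)·(-1) = 0
Highest expected payoff is 1/2, from P.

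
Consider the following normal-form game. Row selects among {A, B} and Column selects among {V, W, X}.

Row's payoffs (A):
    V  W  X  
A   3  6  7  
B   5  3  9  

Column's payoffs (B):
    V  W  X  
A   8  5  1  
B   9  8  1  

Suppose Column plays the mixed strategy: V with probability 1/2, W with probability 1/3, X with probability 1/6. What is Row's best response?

B

Row's best reply maximizes expected payoff against the mix.
A: (1/2)·3 + (1/3)·6 + (1/6)·7 = 14/3
B: (1/2)·5 + (1/3)·3 + (1/6)·9 = 5
Highest expected payoff is 5, from B.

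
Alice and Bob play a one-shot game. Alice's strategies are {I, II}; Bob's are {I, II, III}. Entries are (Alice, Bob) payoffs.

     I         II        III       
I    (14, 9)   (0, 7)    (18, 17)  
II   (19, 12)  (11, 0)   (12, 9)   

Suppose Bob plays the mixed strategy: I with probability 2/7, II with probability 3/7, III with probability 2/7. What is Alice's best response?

II

Compute Alice's expected payoff from each pure strategy against the given mix.
I: (2/7)·14 + (3/7)·0 + (2/7)·18 = 64/7
II: (2/7)·19 + (3/7)·11 + (2/7)·12 = 95/7
Highest expected payoff is 95/7, from II.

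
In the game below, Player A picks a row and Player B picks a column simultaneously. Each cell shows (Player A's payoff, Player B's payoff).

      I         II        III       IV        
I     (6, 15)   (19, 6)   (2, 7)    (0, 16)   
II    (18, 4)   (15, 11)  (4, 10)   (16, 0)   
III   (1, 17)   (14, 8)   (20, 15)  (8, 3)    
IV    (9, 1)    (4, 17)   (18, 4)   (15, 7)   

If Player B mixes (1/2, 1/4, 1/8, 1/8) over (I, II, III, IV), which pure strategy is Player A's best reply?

Player A's best reply maximizes expected payoff against the mix.
I: (1/2)·6 + (1/4)·19 + (1/8)·2 + (1/8)·0 = 8
II: (1/2)·18 + (1/4)·15 + (1/8)·4 + (1/8)·16 = 61/4
III: (1/2)·1 + (1/4)·14 + (1/8)·20 + (1/8)·8 = 15/2
IV: (1/2)·9 + (1/4)·4 + (1/8)·18 + (1/8)·15 = 77/8
Highest expected payoff is 61/4, from II.

II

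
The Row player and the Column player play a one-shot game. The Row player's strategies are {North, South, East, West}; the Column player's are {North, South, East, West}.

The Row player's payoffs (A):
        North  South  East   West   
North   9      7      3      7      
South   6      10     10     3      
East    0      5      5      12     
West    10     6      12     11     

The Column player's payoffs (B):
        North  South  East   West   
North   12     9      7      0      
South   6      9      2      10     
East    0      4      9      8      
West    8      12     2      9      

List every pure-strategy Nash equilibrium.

No pure-strategy Nash equilibrium

A profile is a Nash equilibrium when each player is best-responding to the other.
The Row player's best responses — vs North: West (payoff 10); vs South: South (payoff 10); vs East: West (payoff 12); vs West: East (payoff 12).
The Column player's best responses — vs North: North (payoff 12); vs South: West (payoff 10); vs East: East (payoff 9); vs West: South (payoff 12).
No cell has both players best-responding. For instance, the Row player's best reply to West is East, but against East the Column player prefers East over West.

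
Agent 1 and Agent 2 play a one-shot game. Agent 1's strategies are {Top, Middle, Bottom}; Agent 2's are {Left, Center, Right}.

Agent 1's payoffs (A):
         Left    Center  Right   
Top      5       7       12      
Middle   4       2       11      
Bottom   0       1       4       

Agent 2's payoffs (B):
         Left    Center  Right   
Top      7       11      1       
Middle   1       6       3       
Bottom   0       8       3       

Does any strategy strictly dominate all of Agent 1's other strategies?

Top

Check whether one of Agent 1's strategies beats all alternatives regardless of what the opponent does.
Top strictly dominates: vs Left: 5 > each of {4, 0}; vs Center: 7 > each of {2, 1}; vs Right: 12 > each of {11, 4}.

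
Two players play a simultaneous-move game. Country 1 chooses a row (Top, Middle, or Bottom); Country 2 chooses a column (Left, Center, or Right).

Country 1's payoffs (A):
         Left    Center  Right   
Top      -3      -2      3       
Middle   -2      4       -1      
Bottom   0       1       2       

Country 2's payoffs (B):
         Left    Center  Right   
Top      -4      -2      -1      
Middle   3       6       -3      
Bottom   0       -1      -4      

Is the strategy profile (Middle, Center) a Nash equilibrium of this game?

Holding Country 2 at Center: Country 1 gets 4 from Middle, versus -2 from Top, 1 from Bottom. No profitable deviation for Country 1.
Holding Country 1 at Middle: Country 2 gets 6 from Center, versus 3 from Left, -3 from Right. No profitable deviation for Country 2 either.

Yes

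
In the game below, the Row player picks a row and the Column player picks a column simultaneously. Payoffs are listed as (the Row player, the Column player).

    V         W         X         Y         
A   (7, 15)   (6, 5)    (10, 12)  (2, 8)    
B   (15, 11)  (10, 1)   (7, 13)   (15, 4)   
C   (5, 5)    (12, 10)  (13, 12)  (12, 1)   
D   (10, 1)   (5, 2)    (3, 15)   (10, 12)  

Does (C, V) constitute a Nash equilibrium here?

Holding the Column player at V: the Row player gets 5 from C but could get 15 by switching to B. The Row player has a profitable deviation.

No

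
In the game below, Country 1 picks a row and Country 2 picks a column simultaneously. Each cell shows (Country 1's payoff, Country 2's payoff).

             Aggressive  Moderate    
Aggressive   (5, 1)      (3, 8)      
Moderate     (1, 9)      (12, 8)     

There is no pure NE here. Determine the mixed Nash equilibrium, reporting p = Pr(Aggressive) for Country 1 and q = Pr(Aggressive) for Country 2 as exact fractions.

p = 1/8, q = 9/13

In a mixed NE each player is indifferent between their pure strategies, so the opponent's mix sets the indifference.
Country 2 indifferent between Aggressive and Moderate: p·1 + (1−p)·9 = p·8 + (1−p)·8 ⟹ 9 + (-8)p = 8 + 0p ⟹ p = 1/8.
Country 1 indifferent between Aggressive and Moderate: q·5 + (1−q)·3 = q·1 + (1−q)·12 ⟹ 3 + 2q = 12 + (-11)q ⟹ q = 9/13.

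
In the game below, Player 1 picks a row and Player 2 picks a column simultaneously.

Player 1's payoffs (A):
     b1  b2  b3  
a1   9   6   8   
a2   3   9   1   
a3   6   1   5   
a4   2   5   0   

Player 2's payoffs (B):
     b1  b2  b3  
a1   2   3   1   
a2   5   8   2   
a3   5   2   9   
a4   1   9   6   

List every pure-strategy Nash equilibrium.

(a2, b2)

Check mutual best responses: a cell is a NE iff neither player can gain by unilaterally deviating.
Player 1's best responses — vs b1: a1 (payoff 9); vs b2: a2 (payoff 9); vs b3: a1 (payoff 8).
Player 2's best responses — vs a1: b2 (payoff 3); vs a2: b2 (payoff 8); vs a3: b3 (payoff 9); vs a4: b2 (payoff 9).
The only mutual best response is (a2, b2); neither player gains by switching there.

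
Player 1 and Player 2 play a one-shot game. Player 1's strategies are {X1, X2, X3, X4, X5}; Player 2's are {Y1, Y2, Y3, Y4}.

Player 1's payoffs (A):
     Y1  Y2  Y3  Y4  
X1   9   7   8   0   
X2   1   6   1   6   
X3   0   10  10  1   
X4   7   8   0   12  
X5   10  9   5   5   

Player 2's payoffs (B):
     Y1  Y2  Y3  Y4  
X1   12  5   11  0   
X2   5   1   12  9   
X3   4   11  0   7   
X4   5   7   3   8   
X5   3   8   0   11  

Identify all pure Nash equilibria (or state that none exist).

(X3, Y2) and (X4, Y4)

Find each player's best response to every opponent strategy; NE are the intersections.
Player 1's best responses — vs Y1: X5 (payoff 10); vs Y2: X3 (payoff 10); vs Y3: X3 (payoff 10); vs Y4: X4 (payoff 12).
Player 2's best responses — vs X1: Y1 (payoff 12); vs X2: Y3 (payoff 12); vs X3: Y2 (payoff 11); vs X4: Y4 (payoff 8); vs X5: Y4 (payoff 11).
Mutual best responses occur at (X3, Y2) and (X4, Y4); at each, neither player gains by switching.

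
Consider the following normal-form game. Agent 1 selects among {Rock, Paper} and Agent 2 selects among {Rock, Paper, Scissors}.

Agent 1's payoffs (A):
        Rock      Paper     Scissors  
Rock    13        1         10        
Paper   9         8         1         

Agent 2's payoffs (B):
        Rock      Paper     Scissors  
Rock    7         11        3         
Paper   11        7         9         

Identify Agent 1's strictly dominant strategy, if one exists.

None

A strategy is strictly dominant if it gives Agent 1 a strictly higher payoff than every other strategy, against every choice by the opponent.
Rock is not dominant: against Paper, Paper gives 8 > 1.
Paper is not dominant: against Rock, Rock gives 13 > 9.
No single strategy is best against every opponent action.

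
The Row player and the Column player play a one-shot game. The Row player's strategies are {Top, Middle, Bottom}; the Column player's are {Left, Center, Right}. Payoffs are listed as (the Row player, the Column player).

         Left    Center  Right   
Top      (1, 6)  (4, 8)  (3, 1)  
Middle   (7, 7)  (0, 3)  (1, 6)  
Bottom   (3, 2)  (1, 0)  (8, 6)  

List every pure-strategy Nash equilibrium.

Find each player's best response to every opponent strategy; NE are the intersections.
The Row player's best responses — vs Left: Middle (payoff 7); vs Center: Top (payoff 4); vs Right: Bottom (payoff 8).
The Column player's best responses — vs Top: Center (payoff 8); vs Middle: Left (payoff 7); vs Bottom: Right (payoff 6).
Mutual best responses occur at (Top, Center), (Middle, Left), and (Bottom, Right); at each, neither player gains by switching.

(Top, Center), (Middle, Left), and (Bottom, Right)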